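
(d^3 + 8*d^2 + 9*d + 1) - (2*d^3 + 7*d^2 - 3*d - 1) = -d^3 + d^2 + 12*d + 2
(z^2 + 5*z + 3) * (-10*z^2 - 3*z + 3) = -10*z^4 - 53*z^3 - 42*z^2 + 6*z + 9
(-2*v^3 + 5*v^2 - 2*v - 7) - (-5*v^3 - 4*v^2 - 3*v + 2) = 3*v^3 + 9*v^2 + v - 9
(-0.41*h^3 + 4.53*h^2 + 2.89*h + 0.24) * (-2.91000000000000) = 1.1931*h^3 - 13.1823*h^2 - 8.4099*h - 0.6984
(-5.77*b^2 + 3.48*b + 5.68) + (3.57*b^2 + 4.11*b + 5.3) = -2.2*b^2 + 7.59*b + 10.98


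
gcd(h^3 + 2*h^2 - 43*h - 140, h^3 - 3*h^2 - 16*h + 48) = h + 4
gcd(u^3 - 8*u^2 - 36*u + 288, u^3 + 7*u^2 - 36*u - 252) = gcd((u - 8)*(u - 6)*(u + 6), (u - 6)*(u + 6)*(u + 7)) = u^2 - 36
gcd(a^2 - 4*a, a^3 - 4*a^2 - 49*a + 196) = a - 4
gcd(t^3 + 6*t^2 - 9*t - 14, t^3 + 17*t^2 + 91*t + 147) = t + 7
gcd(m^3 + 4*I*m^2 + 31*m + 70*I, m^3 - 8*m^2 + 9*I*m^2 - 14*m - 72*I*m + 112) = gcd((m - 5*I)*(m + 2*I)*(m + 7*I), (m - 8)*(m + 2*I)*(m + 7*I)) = m^2 + 9*I*m - 14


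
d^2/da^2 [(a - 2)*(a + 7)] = 2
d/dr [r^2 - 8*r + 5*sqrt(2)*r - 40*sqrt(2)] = 2*r - 8 + 5*sqrt(2)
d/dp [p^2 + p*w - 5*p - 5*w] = 2*p + w - 5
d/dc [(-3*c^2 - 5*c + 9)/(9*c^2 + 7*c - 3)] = 24*(c^2 - 6*c - 2)/(81*c^4 + 126*c^3 - 5*c^2 - 42*c + 9)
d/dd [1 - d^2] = -2*d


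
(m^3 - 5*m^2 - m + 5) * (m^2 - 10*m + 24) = m^5 - 15*m^4 + 73*m^3 - 105*m^2 - 74*m + 120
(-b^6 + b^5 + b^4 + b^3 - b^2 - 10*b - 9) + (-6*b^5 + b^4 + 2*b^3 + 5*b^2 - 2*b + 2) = -b^6 - 5*b^5 + 2*b^4 + 3*b^3 + 4*b^2 - 12*b - 7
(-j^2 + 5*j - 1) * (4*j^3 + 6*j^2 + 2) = -4*j^5 + 14*j^4 + 26*j^3 - 8*j^2 + 10*j - 2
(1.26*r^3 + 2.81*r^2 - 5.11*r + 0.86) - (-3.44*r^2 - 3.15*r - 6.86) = 1.26*r^3 + 6.25*r^2 - 1.96*r + 7.72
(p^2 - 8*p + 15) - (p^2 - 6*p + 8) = 7 - 2*p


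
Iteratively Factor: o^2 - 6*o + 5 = (o - 1)*(o - 5)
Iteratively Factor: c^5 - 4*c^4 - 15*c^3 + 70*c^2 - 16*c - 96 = (c + 4)*(c^4 - 8*c^3 + 17*c^2 + 2*c - 24) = (c - 2)*(c + 4)*(c^3 - 6*c^2 + 5*c + 12) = (c - 3)*(c - 2)*(c + 4)*(c^2 - 3*c - 4) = (c - 3)*(c - 2)*(c + 1)*(c + 4)*(c - 4)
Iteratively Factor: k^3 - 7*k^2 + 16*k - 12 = (k - 2)*(k^2 - 5*k + 6) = (k - 3)*(k - 2)*(k - 2)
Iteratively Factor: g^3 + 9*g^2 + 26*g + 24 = (g + 4)*(g^2 + 5*g + 6) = (g + 2)*(g + 4)*(g + 3)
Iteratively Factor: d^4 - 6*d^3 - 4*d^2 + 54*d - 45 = (d - 5)*(d^3 - d^2 - 9*d + 9) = (d - 5)*(d + 3)*(d^2 - 4*d + 3) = (d - 5)*(d - 3)*(d + 3)*(d - 1)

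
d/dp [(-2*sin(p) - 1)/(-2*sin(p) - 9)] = 16*cos(p)/(2*sin(p) + 9)^2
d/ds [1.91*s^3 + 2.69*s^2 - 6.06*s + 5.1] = 5.73*s^2 + 5.38*s - 6.06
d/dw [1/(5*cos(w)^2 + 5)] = 4*sin(2*w)/(5*(cos(2*w) + 3)^2)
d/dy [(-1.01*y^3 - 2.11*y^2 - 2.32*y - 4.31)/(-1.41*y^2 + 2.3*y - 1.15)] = (1.4241*y^4 - 4.646*y^3 - 4.6397*y^2 - 7.3012*y + 12.581)/(1.9881*y^4 - 6.486*y^3 + 8.533*y^2 - 5.29*y + 1.3225)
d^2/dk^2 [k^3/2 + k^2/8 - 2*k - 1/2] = 3*k + 1/4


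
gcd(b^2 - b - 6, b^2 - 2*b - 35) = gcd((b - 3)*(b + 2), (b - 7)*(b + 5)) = 1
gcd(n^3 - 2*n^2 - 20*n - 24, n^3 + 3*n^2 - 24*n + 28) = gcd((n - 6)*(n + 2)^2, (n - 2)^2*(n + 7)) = 1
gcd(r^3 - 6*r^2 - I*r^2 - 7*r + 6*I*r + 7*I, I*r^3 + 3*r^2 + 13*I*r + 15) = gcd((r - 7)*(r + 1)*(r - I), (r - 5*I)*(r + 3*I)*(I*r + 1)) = r - I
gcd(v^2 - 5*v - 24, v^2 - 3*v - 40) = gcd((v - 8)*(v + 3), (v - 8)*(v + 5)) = v - 8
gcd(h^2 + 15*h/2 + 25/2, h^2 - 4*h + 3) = 1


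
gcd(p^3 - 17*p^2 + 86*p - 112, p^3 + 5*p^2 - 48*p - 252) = p - 7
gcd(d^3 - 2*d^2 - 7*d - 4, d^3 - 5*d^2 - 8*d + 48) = d - 4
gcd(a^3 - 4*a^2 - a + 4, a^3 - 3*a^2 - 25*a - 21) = a + 1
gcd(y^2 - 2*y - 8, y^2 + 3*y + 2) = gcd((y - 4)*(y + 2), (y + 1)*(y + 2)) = y + 2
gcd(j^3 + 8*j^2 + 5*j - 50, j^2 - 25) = j + 5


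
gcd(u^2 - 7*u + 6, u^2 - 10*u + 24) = u - 6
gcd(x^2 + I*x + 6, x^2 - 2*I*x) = x - 2*I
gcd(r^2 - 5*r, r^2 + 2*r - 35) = r - 5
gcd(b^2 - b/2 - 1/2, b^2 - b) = b - 1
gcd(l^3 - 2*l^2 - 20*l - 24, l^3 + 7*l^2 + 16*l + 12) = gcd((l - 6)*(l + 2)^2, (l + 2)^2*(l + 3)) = l^2 + 4*l + 4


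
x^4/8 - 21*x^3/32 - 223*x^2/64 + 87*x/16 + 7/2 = (x/4 + 1)*(x/2 + 1/4)*(x - 8)*(x - 7/4)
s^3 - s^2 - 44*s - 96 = (s - 8)*(s + 3)*(s + 4)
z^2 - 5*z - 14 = (z - 7)*(z + 2)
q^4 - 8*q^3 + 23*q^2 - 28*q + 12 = (q - 3)*(q - 2)^2*(q - 1)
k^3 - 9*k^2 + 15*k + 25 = (k - 5)^2*(k + 1)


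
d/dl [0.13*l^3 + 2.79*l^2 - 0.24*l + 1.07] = 0.39*l^2 + 5.58*l - 0.24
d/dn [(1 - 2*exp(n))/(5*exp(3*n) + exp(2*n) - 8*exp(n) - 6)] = ((2*exp(n) - 1)*(15*exp(2*n) + 2*exp(n) - 8) - 10*exp(3*n) - 2*exp(2*n) + 16*exp(n) + 12)*exp(n)/(5*exp(3*n) + exp(2*n) - 8*exp(n) - 6)^2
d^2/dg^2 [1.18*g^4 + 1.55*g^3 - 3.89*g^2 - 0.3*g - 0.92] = 14.16*g^2 + 9.3*g - 7.78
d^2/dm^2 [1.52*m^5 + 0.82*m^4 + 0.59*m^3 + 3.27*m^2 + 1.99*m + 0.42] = 30.4*m^3 + 9.84*m^2 + 3.54*m + 6.54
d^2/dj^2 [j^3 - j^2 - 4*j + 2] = 6*j - 2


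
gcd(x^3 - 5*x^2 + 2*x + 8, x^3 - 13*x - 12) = x^2 - 3*x - 4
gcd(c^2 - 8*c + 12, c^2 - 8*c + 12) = c^2 - 8*c + 12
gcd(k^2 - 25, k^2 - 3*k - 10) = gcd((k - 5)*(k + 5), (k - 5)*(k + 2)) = k - 5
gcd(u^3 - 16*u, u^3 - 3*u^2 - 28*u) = u^2 + 4*u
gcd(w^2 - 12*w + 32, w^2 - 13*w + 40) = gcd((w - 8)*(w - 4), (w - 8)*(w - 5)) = w - 8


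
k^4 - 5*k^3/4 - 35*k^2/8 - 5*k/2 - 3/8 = (k - 3)*(k + 1/4)*(k + 1/2)*(k + 1)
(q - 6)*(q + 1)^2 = q^3 - 4*q^2 - 11*q - 6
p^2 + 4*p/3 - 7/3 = (p - 1)*(p + 7/3)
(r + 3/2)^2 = r^2 + 3*r + 9/4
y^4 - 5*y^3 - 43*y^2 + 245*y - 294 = (y - 7)*(y - 3)*(y - 2)*(y + 7)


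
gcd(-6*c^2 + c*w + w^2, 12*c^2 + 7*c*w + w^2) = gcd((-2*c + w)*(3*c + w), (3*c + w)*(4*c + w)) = 3*c + w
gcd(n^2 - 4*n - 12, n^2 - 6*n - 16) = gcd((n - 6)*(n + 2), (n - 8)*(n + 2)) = n + 2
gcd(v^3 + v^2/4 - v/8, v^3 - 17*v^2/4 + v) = v^2 - v/4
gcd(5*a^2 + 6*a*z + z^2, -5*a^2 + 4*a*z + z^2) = 5*a + z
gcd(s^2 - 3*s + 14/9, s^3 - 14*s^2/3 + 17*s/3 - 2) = s - 2/3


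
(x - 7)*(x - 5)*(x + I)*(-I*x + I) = -I*x^4 + x^3 + 13*I*x^3 - 13*x^2 - 47*I*x^2 + 47*x + 35*I*x - 35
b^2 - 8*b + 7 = (b - 7)*(b - 1)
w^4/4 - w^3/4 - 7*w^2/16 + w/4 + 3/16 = (w/2 + 1/4)*(w/2 + 1/2)*(w - 3/2)*(w - 1)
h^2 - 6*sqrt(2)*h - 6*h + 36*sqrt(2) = (h - 6)*(h - 6*sqrt(2))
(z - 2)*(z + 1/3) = z^2 - 5*z/3 - 2/3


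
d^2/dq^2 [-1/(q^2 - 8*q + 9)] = 2*(q^2 - 8*q - 4*(q - 4)^2 + 9)/(q^2 - 8*q + 9)^3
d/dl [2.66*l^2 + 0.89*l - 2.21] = 5.32*l + 0.89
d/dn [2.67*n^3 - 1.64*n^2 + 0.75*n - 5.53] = 8.01*n^2 - 3.28*n + 0.75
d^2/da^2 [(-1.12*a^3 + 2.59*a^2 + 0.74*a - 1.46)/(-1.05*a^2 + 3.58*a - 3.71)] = (7.105427357601e-15*a^4 - 1.12050400000001*a^3 - 19.059726*a^2 + 76.861932*a - 64.906074)/(1.157625*a^6 - 11.84085*a^5 + 52.642485*a^4 - 129.558052*a^3 + 186.003447*a^2 - 147.826434*a + 51.064811)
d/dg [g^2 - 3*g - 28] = 2*g - 3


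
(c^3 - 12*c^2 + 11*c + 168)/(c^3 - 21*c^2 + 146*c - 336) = (c + 3)/(c - 6)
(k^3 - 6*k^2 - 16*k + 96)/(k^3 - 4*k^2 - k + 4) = (k^2 - 2*k - 24)/(k^2 - 1)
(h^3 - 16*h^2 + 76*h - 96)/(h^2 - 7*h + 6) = (h^2 - 10*h + 16)/(h - 1)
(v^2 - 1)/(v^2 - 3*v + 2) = (v + 1)/(v - 2)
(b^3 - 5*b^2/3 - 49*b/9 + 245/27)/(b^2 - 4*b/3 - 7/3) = (9*b^2 + 6*b - 35)/(9*(b + 1))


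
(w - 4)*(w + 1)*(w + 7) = w^3 + 4*w^2 - 25*w - 28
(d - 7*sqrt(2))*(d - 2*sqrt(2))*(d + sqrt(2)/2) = d^3 - 17*sqrt(2)*d^2/2 + 19*d + 14*sqrt(2)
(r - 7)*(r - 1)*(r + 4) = r^3 - 4*r^2 - 25*r + 28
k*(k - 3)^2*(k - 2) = k^4 - 8*k^3 + 21*k^2 - 18*k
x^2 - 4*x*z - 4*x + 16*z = (x - 4)*(x - 4*z)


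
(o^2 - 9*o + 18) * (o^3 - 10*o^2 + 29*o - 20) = o^5 - 19*o^4 + 137*o^3 - 461*o^2 + 702*o - 360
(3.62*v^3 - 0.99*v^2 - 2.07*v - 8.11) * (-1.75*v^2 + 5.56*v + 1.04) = -6.335*v^5 + 21.8597*v^4 + 1.8829*v^3 + 1.6537*v^2 - 47.2444*v - 8.4344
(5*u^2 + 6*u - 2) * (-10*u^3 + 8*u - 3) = -50*u^5 - 60*u^4 + 60*u^3 + 33*u^2 - 34*u + 6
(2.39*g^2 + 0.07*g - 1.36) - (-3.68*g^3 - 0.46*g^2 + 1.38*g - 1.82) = 3.68*g^3 + 2.85*g^2 - 1.31*g + 0.46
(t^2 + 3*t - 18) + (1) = t^2 + 3*t - 17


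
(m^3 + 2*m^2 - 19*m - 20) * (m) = m^4 + 2*m^3 - 19*m^2 - 20*m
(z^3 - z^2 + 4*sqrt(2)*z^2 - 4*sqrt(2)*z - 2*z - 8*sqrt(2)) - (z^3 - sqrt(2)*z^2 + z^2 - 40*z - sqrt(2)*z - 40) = -2*z^2 + 5*sqrt(2)*z^2 - 3*sqrt(2)*z + 38*z - 8*sqrt(2) + 40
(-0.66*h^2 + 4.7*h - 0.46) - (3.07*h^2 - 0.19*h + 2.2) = -3.73*h^2 + 4.89*h - 2.66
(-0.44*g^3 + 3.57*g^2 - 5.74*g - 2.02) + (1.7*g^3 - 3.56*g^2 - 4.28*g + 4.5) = 1.26*g^3 + 0.00999999999999979*g^2 - 10.02*g + 2.48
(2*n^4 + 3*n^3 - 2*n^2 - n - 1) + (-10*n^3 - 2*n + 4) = 2*n^4 - 7*n^3 - 2*n^2 - 3*n + 3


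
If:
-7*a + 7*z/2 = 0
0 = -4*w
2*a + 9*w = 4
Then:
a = 2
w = 0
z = 4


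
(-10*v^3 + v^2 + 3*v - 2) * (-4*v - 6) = 40*v^4 + 56*v^3 - 18*v^2 - 10*v + 12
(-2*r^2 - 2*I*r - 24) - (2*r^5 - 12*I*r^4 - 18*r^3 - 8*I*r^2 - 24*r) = -2*r^5 + 12*I*r^4 + 18*r^3 - 2*r^2 + 8*I*r^2 + 24*r - 2*I*r - 24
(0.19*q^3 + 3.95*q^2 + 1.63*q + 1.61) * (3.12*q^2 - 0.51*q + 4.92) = 0.5928*q^5 + 12.2271*q^4 + 4.0059*q^3 + 23.6259*q^2 + 7.1985*q + 7.9212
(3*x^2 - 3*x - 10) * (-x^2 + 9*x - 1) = -3*x^4 + 30*x^3 - 20*x^2 - 87*x + 10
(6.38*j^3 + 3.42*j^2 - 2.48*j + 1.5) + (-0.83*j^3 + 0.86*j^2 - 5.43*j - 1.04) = 5.55*j^3 + 4.28*j^2 - 7.91*j + 0.46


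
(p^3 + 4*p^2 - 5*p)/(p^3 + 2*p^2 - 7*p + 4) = p*(p + 5)/(p^2 + 3*p - 4)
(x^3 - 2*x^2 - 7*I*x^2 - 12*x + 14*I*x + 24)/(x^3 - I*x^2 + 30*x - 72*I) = (x - 2)/(x + 6*I)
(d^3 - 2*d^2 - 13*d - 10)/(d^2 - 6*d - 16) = (d^2 - 4*d - 5)/(d - 8)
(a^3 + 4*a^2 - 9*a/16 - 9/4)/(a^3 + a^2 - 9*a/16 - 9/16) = (a + 4)/(a + 1)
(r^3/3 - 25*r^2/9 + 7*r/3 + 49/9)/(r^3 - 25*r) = (3*r^3 - 25*r^2 + 21*r + 49)/(9*r*(r^2 - 25))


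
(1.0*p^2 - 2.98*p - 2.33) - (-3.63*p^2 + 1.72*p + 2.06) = 4.63*p^2 - 4.7*p - 4.39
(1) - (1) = 0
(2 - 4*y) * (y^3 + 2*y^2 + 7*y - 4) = -4*y^4 - 6*y^3 - 24*y^2 + 30*y - 8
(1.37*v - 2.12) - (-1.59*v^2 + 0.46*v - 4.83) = 1.59*v^2 + 0.91*v + 2.71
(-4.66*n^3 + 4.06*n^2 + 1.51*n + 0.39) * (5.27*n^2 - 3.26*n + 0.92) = -24.5582*n^5 + 36.5878*n^4 - 9.5651*n^3 + 0.8679*n^2 + 0.1178*n + 0.3588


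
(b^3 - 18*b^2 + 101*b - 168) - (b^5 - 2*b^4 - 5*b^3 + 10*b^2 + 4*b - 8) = -b^5 + 2*b^4 + 6*b^3 - 28*b^2 + 97*b - 160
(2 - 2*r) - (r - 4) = 6 - 3*r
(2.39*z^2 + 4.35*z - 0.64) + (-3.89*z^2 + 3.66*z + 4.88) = -1.5*z^2 + 8.01*z + 4.24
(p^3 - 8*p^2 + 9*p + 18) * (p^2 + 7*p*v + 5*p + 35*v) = p^5 + 7*p^4*v - 3*p^4 - 21*p^3*v - 31*p^3 - 217*p^2*v + 63*p^2 + 441*p*v + 90*p + 630*v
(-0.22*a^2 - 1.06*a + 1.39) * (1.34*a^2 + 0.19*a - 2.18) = -0.2948*a^4 - 1.4622*a^3 + 2.1408*a^2 + 2.5749*a - 3.0302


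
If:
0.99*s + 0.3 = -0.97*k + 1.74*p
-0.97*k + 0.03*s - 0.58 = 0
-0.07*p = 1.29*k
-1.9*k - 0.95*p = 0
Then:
No Solution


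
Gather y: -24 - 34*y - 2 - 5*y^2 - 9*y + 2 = -5*y^2 - 43*y - 24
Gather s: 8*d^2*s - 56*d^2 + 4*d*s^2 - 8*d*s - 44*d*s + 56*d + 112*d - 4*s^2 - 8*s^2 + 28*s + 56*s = -56*d^2 + 168*d + s^2*(4*d - 12) + s*(8*d^2 - 52*d + 84)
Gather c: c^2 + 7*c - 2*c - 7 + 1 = c^2 + 5*c - 6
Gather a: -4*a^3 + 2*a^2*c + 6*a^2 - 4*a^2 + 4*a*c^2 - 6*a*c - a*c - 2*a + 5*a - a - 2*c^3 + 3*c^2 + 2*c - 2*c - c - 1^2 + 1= -4*a^3 + a^2*(2*c + 2) + a*(4*c^2 - 7*c + 2) - 2*c^3 + 3*c^2 - c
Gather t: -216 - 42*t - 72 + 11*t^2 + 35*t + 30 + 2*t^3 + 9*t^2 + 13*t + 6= 2*t^3 + 20*t^2 + 6*t - 252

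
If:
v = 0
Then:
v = 0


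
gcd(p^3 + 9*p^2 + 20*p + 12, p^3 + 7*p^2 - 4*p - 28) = p + 2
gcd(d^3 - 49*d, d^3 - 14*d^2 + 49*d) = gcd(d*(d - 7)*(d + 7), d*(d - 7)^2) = d^2 - 7*d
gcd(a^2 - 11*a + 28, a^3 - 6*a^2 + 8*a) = a - 4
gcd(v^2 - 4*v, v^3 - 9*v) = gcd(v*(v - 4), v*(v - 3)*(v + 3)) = v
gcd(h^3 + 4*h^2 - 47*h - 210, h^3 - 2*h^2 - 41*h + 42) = h^2 - h - 42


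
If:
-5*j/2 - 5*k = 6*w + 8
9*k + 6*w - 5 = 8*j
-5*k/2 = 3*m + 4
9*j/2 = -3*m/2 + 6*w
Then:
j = -582/539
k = 32/77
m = -388/231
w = -3977/3234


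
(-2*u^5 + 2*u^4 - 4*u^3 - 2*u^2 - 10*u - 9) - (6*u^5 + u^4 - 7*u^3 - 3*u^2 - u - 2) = -8*u^5 + u^4 + 3*u^3 + u^2 - 9*u - 7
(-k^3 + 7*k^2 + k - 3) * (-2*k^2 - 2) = 2*k^5 - 14*k^4 - 8*k^2 - 2*k + 6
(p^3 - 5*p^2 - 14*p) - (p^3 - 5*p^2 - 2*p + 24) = -12*p - 24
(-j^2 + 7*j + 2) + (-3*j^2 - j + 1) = -4*j^2 + 6*j + 3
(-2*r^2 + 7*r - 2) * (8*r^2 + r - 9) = -16*r^4 + 54*r^3 + 9*r^2 - 65*r + 18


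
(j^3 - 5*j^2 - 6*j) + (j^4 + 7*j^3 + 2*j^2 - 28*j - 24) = j^4 + 8*j^3 - 3*j^2 - 34*j - 24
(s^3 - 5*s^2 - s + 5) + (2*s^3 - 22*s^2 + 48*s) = 3*s^3 - 27*s^2 + 47*s + 5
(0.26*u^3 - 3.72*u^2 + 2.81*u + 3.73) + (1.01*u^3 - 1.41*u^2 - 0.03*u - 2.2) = 1.27*u^3 - 5.13*u^2 + 2.78*u + 1.53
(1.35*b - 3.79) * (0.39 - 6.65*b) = -8.9775*b^2 + 25.73*b - 1.4781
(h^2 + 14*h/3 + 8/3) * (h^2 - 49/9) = h^4 + 14*h^3/3 - 25*h^2/9 - 686*h/27 - 392/27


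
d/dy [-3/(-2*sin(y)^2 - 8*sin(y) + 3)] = -12*(sin(y) + 2)*cos(y)/(-8*sin(y) + cos(2*y) + 2)^2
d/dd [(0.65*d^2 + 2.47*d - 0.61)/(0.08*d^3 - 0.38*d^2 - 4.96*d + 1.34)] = (-0.052*d^4 - 0.3952*d^3 - 2.139*d^2 + 1.2784*d + 0.284200000000001)/(0.0064*d^6 - 0.0608*d^5 - 0.6492*d^4 + 3.984*d^3 + 23.5832*d^2 - 13.2928*d + 1.7956)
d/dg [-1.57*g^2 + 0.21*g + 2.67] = 0.21 - 3.14*g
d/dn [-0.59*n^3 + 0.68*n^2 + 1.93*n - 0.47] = -1.77*n^2 + 1.36*n + 1.93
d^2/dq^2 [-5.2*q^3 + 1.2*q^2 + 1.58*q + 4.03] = 2.4 - 31.2*q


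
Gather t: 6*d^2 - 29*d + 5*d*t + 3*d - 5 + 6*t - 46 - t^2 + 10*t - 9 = 6*d^2 - 26*d - t^2 + t*(5*d + 16) - 60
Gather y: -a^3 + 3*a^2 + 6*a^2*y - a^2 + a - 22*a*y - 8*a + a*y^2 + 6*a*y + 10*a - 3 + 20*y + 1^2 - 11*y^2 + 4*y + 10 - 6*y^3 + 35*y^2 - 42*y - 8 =-a^3 + 2*a^2 + 3*a - 6*y^3 + y^2*(a + 24) + y*(6*a^2 - 16*a - 18)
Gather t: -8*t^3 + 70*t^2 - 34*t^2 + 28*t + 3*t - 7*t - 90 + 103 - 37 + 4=-8*t^3 + 36*t^2 + 24*t - 20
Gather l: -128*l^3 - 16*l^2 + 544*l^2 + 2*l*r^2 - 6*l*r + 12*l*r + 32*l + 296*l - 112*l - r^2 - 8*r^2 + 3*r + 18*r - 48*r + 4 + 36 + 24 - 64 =-128*l^3 + 528*l^2 + l*(2*r^2 + 6*r + 216) - 9*r^2 - 27*r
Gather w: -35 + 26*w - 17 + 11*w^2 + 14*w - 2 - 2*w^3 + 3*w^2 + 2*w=-2*w^3 + 14*w^2 + 42*w - 54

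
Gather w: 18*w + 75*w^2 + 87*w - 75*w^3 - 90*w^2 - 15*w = -75*w^3 - 15*w^2 + 90*w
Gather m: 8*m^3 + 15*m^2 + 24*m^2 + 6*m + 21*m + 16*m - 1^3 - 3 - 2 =8*m^3 + 39*m^2 + 43*m - 6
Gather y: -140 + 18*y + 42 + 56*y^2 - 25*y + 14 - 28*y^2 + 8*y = 28*y^2 + y - 84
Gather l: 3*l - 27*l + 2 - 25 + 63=40 - 24*l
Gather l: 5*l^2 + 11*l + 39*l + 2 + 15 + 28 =5*l^2 + 50*l + 45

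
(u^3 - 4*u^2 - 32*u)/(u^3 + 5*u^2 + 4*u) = (u - 8)/(u + 1)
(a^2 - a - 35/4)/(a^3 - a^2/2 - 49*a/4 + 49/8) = 2*(2*a + 5)/(4*a^2 + 12*a - 7)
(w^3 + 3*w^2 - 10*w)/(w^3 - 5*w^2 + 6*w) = (w + 5)/(w - 3)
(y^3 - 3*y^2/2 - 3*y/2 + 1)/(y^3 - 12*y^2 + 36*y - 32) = (2*y^2 + y - 1)/(2*(y^2 - 10*y + 16))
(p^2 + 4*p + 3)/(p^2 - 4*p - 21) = (p + 1)/(p - 7)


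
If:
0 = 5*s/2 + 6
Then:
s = -12/5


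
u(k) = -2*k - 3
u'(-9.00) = -2.00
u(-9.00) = 15.00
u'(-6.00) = -2.00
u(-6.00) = 9.00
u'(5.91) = -2.00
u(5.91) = -14.82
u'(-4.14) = -2.00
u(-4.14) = 5.28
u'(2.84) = -2.00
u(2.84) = -8.68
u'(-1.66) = -2.00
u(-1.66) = 0.32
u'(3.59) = -2.00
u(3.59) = -10.18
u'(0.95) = -2.00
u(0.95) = -4.90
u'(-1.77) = -2.00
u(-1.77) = 0.54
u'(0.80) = -2.00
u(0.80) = -4.60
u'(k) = -2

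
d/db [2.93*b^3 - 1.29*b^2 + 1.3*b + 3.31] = 8.79*b^2 - 2.58*b + 1.3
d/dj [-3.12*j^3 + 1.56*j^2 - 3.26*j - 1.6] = -9.36*j^2 + 3.12*j - 3.26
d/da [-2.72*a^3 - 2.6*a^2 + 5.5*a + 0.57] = -8.16*a^2 - 5.2*a + 5.5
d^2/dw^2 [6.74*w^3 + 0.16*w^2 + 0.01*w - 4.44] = 40.44*w + 0.32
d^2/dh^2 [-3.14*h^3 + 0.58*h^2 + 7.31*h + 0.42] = 1.16 - 18.84*h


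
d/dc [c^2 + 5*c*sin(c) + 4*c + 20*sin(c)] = 5*c*cos(c) + 2*c + 5*sin(c) + 20*cos(c) + 4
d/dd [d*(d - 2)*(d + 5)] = 3*d^2 + 6*d - 10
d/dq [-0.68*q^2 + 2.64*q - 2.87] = 2.64 - 1.36*q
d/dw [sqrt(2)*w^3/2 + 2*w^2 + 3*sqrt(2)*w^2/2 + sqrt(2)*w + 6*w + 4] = 3*sqrt(2)*w^2/2 + 4*w + 3*sqrt(2)*w + sqrt(2) + 6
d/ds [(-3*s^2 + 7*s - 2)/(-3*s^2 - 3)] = (7*s^2 + 2*s - 7)/(3*(s^4 + 2*s^2 + 1))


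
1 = 1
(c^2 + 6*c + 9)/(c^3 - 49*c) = (c^2 + 6*c + 9)/(c*(c^2 - 49))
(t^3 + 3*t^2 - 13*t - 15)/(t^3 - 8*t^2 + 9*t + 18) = (t + 5)/(t - 6)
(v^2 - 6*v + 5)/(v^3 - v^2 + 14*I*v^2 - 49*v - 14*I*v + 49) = (v - 5)/(v^2 + 14*I*v - 49)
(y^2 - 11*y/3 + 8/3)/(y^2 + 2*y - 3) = (y - 8/3)/(y + 3)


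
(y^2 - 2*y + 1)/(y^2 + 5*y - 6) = (y - 1)/(y + 6)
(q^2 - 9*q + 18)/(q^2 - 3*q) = (q - 6)/q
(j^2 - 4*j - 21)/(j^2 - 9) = (j - 7)/(j - 3)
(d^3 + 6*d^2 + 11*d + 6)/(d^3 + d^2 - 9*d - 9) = (d + 2)/(d - 3)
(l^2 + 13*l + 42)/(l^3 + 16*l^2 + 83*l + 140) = (l + 6)/(l^2 + 9*l + 20)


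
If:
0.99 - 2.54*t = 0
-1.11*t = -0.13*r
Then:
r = 3.33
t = 0.39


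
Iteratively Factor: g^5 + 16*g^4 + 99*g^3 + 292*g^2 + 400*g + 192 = (g + 4)*(g^4 + 12*g^3 + 51*g^2 + 88*g + 48) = (g + 1)*(g + 4)*(g^3 + 11*g^2 + 40*g + 48) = (g + 1)*(g + 3)*(g + 4)*(g^2 + 8*g + 16) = (g + 1)*(g + 3)*(g + 4)^2*(g + 4)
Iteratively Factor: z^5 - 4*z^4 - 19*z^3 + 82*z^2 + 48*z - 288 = (z + 2)*(z^4 - 6*z^3 - 7*z^2 + 96*z - 144) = (z + 2)*(z + 4)*(z^3 - 10*z^2 + 33*z - 36) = (z - 3)*(z + 2)*(z + 4)*(z^2 - 7*z + 12) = (z - 4)*(z - 3)*(z + 2)*(z + 4)*(z - 3)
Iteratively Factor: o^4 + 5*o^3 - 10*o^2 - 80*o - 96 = (o - 4)*(o^3 + 9*o^2 + 26*o + 24) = (o - 4)*(o + 2)*(o^2 + 7*o + 12) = (o - 4)*(o + 2)*(o + 3)*(o + 4)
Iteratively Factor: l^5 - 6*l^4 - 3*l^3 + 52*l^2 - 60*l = (l - 5)*(l^4 - l^3 - 8*l^2 + 12*l) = (l - 5)*(l - 2)*(l^3 + l^2 - 6*l) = l*(l - 5)*(l - 2)*(l^2 + l - 6) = l*(l - 5)*(l - 2)*(l + 3)*(l - 2)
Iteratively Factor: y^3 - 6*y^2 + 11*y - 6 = (y - 3)*(y^2 - 3*y + 2) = (y - 3)*(y - 1)*(y - 2)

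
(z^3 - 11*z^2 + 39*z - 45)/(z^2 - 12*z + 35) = (z^2 - 6*z + 9)/(z - 7)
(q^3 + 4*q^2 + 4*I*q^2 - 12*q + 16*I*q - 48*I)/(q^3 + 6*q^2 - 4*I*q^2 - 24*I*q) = (q^2 + 2*q*(-1 + 2*I) - 8*I)/(q*(q - 4*I))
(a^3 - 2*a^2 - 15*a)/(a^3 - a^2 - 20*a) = (a + 3)/(a + 4)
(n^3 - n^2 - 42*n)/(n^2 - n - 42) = n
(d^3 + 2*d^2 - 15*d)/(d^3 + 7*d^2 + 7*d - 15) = d*(d - 3)/(d^2 + 2*d - 3)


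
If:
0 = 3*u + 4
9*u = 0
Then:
No Solution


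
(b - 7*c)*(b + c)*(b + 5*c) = b^3 - b^2*c - 37*b*c^2 - 35*c^3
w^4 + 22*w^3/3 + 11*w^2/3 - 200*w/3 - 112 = (w - 3)*(w + 7/3)*(w + 4)^2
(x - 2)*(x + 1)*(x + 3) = x^3 + 2*x^2 - 5*x - 6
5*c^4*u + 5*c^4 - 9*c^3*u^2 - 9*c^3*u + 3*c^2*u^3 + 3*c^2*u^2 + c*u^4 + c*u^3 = (-c + u)^2*(5*c + u)*(c*u + c)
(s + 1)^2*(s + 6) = s^3 + 8*s^2 + 13*s + 6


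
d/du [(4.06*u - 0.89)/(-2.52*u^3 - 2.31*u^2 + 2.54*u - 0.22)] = (20.4624*u^3 + 2.6502*u^2 - 4.1118*u + 1.3674)/(6.3504*u^6 + 11.6424*u^5 - 7.4655*u^4 - 10.626*u^3 + 7.468*u^2 - 1.1176*u + 0.0484)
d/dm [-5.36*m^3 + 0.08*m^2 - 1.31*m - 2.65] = -16.08*m^2 + 0.16*m - 1.31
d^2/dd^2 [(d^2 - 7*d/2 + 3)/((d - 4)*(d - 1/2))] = 4*(4*d^3 + 12*d^2 - 78*d + 109)/(8*d^6 - 108*d^5 + 534*d^4 - 1161*d^3 + 1068*d^2 - 432*d + 64)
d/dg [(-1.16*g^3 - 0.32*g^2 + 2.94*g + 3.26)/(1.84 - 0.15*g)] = (0.348*g^3 - 6.3552*g^2 - 1.1776*g + 5.8986)/(0.0225*g^2 - 0.552*g + 3.3856)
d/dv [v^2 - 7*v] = 2*v - 7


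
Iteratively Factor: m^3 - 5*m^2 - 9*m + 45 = (m - 3)*(m^2 - 2*m - 15) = (m - 3)*(m + 3)*(m - 5)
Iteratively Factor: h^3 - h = (h - 1)*(h^2 + h) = h*(h - 1)*(h + 1)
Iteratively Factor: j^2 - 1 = (j - 1)*(j + 1)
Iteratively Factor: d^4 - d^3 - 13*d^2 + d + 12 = (d - 4)*(d^3 + 3*d^2 - d - 3) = (d - 4)*(d + 3)*(d^2 - 1) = (d - 4)*(d + 1)*(d + 3)*(d - 1)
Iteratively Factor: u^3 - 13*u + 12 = (u + 4)*(u^2 - 4*u + 3) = (u - 1)*(u + 4)*(u - 3)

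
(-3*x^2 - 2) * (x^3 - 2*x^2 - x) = -3*x^5 + 6*x^4 + x^3 + 4*x^2 + 2*x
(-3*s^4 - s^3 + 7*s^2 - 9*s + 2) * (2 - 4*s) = 12*s^5 - 2*s^4 - 30*s^3 + 50*s^2 - 26*s + 4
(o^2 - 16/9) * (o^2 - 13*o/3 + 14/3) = o^4 - 13*o^3/3 + 26*o^2/9 + 208*o/27 - 224/27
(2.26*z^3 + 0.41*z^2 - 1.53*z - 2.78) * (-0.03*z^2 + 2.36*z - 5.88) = -0.0678*z^5 + 5.3213*z^4 - 12.2753*z^3 - 5.9382*z^2 + 2.4356*z + 16.3464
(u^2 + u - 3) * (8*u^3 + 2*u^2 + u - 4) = 8*u^5 + 10*u^4 - 21*u^3 - 9*u^2 - 7*u + 12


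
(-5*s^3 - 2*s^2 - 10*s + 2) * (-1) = 5*s^3 + 2*s^2 + 10*s - 2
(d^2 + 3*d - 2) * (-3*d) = -3*d^3 - 9*d^2 + 6*d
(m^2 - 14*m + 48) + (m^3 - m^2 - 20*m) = m^3 - 34*m + 48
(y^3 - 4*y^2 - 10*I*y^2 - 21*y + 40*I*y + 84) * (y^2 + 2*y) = y^5 - 2*y^4 - 10*I*y^4 - 29*y^3 + 20*I*y^3 + 42*y^2 + 80*I*y^2 + 168*y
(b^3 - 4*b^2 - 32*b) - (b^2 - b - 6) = b^3 - 5*b^2 - 31*b + 6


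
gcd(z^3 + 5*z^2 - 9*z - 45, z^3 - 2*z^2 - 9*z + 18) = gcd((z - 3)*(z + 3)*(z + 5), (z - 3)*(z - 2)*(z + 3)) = z^2 - 9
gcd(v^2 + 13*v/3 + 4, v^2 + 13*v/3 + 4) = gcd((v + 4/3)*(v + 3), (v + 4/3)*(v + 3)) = v^2 + 13*v/3 + 4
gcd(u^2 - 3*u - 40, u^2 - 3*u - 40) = u^2 - 3*u - 40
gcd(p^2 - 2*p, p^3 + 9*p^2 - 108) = 1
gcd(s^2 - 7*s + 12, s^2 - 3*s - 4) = s - 4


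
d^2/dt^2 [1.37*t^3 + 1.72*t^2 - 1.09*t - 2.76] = 8.22*t + 3.44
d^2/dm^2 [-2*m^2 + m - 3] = -4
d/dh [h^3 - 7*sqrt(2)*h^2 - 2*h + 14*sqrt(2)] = 3*h^2 - 14*sqrt(2)*h - 2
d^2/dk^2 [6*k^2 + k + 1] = 12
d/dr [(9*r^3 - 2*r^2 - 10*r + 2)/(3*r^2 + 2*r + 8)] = (27*r^4 + 36*r^3 + 242*r^2 - 44*r - 84)/(9*r^4 + 12*r^3 + 52*r^2 + 32*r + 64)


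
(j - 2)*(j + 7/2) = j^2 + 3*j/2 - 7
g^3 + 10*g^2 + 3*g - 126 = (g - 3)*(g + 6)*(g + 7)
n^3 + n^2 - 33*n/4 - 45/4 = (n - 3)*(n + 3/2)*(n + 5/2)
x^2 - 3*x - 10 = (x - 5)*(x + 2)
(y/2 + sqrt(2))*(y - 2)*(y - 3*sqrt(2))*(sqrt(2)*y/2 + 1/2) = sqrt(2)*y^4/4 - sqrt(2)*y^3/2 - y^3/4 - 13*sqrt(2)*y^2/4 + y^2/2 - 3*y + 13*sqrt(2)*y/2 + 6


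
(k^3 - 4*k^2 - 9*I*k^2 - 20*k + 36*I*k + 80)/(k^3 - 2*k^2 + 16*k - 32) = (k^2 + k*(-4 - 5*I) + 20*I)/(k^2 + k*(-2 + 4*I) - 8*I)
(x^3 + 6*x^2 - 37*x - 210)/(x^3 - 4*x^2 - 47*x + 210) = (x + 5)/(x - 5)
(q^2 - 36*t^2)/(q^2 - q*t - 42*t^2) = (q - 6*t)/(q - 7*t)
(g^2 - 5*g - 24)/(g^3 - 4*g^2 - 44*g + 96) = (g + 3)/(g^2 + 4*g - 12)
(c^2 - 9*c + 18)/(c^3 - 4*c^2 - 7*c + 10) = (c^2 - 9*c + 18)/(c^3 - 4*c^2 - 7*c + 10)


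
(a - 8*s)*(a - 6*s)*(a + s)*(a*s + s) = a^4*s - 13*a^3*s^2 + a^3*s + 34*a^2*s^3 - 13*a^2*s^2 + 48*a*s^4 + 34*a*s^3 + 48*s^4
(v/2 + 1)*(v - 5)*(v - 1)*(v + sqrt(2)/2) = v^4/2 - 2*v^3 + sqrt(2)*v^3/4 - 7*v^2/2 - sqrt(2)*v^2 - 7*sqrt(2)*v/4 + 5*v + 5*sqrt(2)/2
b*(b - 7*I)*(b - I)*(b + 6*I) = b^4 - 2*I*b^3 + 41*b^2 - 42*I*b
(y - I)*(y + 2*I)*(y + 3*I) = y^3 + 4*I*y^2 - y + 6*I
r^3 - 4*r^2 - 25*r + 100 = (r - 5)*(r - 4)*(r + 5)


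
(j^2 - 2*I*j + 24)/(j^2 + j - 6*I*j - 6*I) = (j + 4*I)/(j + 1)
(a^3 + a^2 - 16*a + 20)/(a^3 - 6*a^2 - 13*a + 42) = (a^2 + 3*a - 10)/(a^2 - 4*a - 21)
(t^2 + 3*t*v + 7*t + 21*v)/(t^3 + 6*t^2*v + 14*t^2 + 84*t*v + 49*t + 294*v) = (t + 3*v)/(t^2 + 6*t*v + 7*t + 42*v)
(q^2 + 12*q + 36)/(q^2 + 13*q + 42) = (q + 6)/(q + 7)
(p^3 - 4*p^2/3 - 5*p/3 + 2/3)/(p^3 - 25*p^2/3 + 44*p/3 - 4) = (p + 1)/(p - 6)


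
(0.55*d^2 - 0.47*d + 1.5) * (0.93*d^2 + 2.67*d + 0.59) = 0.5115*d^4 + 1.0314*d^3 + 0.4646*d^2 + 3.7277*d + 0.885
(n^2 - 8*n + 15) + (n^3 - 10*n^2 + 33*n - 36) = n^3 - 9*n^2 + 25*n - 21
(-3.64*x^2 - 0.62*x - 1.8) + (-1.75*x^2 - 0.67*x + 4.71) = -5.39*x^2 - 1.29*x + 2.91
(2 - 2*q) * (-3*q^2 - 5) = 6*q^3 - 6*q^2 + 10*q - 10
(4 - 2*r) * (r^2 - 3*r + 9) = -2*r^3 + 10*r^2 - 30*r + 36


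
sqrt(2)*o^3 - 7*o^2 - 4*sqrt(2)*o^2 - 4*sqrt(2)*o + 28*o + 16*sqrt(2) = (o - 4)*(o - 4*sqrt(2))*(sqrt(2)*o + 1)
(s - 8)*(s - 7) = s^2 - 15*s + 56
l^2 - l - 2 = (l - 2)*(l + 1)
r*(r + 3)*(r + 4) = r^3 + 7*r^2 + 12*r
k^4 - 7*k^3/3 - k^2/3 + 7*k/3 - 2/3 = (k - 2)*(k - 1)*(k - 1/3)*(k + 1)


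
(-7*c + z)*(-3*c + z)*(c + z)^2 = 21*c^4 + 32*c^3*z + 2*c^2*z^2 - 8*c*z^3 + z^4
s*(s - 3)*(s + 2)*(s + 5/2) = s^4 + 3*s^3/2 - 17*s^2/2 - 15*s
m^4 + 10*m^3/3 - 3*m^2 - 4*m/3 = m*(m - 1)*(m + 1/3)*(m + 4)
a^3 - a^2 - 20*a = a*(a - 5)*(a + 4)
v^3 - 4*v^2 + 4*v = v*(v - 2)^2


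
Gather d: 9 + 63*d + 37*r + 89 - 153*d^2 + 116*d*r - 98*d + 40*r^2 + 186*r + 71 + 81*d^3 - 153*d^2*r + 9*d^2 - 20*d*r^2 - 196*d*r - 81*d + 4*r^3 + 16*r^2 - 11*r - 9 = 81*d^3 + d^2*(-153*r - 144) + d*(-20*r^2 - 80*r - 116) + 4*r^3 + 56*r^2 + 212*r + 160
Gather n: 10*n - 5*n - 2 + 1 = 5*n - 1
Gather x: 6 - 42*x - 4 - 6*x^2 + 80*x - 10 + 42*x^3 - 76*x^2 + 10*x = 42*x^3 - 82*x^2 + 48*x - 8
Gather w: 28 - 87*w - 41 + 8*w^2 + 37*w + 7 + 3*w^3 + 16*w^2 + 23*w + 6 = 3*w^3 + 24*w^2 - 27*w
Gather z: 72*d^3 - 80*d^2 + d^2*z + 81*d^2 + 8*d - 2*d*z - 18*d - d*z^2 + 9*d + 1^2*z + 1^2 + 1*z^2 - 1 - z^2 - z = 72*d^3 + d^2 - d*z^2 - d + z*(d^2 - 2*d)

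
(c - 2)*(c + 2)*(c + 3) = c^3 + 3*c^2 - 4*c - 12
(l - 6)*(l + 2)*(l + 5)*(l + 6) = l^4 + 7*l^3 - 26*l^2 - 252*l - 360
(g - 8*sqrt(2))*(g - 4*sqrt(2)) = g^2 - 12*sqrt(2)*g + 64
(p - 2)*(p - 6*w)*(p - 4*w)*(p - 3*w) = p^4 - 13*p^3*w - 2*p^3 + 54*p^2*w^2 + 26*p^2*w - 72*p*w^3 - 108*p*w^2 + 144*w^3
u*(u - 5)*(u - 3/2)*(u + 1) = u^4 - 11*u^3/2 + u^2 + 15*u/2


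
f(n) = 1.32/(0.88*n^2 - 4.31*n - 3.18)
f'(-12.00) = 0.00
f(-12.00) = 0.01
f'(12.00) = -0.00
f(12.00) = 0.02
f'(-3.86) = 0.02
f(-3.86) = 0.05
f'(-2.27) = 0.09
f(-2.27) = 0.12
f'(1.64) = 0.03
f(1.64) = -0.17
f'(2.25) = 0.01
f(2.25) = -0.16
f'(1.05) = 0.07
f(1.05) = -0.20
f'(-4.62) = 0.01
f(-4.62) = 0.04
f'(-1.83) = 0.17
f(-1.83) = 0.17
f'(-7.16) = 0.00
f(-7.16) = 0.02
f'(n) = 1.32*(4.31 - 1.76*n)/(0.88*n^2 - 4.31*n - 3.18)^2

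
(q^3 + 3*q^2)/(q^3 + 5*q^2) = (q + 3)/(q + 5)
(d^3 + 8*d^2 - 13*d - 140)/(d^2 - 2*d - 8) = (d^2 + 12*d + 35)/(d + 2)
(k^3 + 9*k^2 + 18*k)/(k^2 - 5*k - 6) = k*(k^2 + 9*k + 18)/(k^2 - 5*k - 6)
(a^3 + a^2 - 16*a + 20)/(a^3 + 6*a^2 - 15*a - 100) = (a^2 - 4*a + 4)/(a^2 + a - 20)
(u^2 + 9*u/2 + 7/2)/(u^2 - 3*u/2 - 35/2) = (u + 1)/(u - 5)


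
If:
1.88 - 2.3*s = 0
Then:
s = 0.82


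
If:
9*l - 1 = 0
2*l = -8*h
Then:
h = -1/36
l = 1/9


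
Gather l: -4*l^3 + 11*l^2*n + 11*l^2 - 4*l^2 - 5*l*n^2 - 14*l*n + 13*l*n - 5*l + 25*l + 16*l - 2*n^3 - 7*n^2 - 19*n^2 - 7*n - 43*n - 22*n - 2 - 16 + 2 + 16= -4*l^3 + l^2*(11*n + 7) + l*(-5*n^2 - n + 36) - 2*n^3 - 26*n^2 - 72*n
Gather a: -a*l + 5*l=-a*l + 5*l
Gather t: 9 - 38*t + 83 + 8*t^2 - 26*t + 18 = 8*t^2 - 64*t + 110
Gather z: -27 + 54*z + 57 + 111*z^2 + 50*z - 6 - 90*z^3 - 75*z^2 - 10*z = -90*z^3 + 36*z^2 + 94*z + 24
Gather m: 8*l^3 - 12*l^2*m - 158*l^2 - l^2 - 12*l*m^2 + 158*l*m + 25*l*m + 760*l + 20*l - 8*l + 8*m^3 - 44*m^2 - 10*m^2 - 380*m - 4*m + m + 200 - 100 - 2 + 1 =8*l^3 - 159*l^2 + 772*l + 8*m^3 + m^2*(-12*l - 54) + m*(-12*l^2 + 183*l - 383) + 99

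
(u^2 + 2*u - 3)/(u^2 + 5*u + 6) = (u - 1)/(u + 2)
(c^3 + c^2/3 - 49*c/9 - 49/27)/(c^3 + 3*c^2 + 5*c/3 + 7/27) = (3*c - 7)/(3*c + 1)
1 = 1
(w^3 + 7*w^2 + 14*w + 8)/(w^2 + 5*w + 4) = w + 2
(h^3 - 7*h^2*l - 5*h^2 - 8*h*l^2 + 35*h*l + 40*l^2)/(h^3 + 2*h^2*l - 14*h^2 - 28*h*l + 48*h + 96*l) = (h^3 - 7*h^2*l - 5*h^2 - 8*h*l^2 + 35*h*l + 40*l^2)/(h^3 + 2*h^2*l - 14*h^2 - 28*h*l + 48*h + 96*l)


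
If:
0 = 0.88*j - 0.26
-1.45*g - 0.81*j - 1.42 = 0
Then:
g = -1.14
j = 0.30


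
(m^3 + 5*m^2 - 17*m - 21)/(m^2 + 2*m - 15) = (m^2 + 8*m + 7)/(m + 5)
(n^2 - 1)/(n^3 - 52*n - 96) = (1 - n^2)/(-n^3 + 52*n + 96)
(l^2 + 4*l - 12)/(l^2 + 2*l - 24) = (l - 2)/(l - 4)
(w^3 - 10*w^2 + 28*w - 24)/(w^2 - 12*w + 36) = (w^2 - 4*w + 4)/(w - 6)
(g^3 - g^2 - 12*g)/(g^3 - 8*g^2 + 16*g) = (g + 3)/(g - 4)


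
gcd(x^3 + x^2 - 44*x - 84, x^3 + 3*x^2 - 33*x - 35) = 1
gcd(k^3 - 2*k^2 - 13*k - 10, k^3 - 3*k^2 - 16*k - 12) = k^2 + 3*k + 2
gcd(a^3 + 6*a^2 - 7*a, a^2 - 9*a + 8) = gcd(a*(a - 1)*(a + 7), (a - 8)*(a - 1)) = a - 1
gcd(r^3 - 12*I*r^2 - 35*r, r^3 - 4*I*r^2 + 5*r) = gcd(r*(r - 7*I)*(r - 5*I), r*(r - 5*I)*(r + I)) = r^2 - 5*I*r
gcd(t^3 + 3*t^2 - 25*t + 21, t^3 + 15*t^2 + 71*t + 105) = t + 7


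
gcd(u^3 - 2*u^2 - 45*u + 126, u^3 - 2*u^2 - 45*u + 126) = u^3 - 2*u^2 - 45*u + 126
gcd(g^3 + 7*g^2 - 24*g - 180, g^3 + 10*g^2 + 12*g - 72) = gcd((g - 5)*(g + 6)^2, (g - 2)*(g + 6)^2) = g^2 + 12*g + 36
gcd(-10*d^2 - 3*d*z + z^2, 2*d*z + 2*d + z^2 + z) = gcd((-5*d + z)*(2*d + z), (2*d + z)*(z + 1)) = 2*d + z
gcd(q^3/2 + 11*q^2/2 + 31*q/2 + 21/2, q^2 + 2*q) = 1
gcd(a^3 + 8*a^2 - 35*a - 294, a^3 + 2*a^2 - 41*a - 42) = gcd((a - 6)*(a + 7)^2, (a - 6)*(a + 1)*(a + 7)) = a^2 + a - 42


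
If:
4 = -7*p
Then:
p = -4/7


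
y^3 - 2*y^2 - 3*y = y*(y - 3)*(y + 1)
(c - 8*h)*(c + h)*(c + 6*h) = c^3 - c^2*h - 50*c*h^2 - 48*h^3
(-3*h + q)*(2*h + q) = -6*h^2 - h*q + q^2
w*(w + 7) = w^2 + 7*w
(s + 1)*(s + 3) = s^2 + 4*s + 3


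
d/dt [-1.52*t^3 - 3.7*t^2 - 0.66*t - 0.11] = -4.56*t^2 - 7.4*t - 0.66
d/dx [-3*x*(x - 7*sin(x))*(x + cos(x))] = 3*x*(x - 7*sin(x))*(sin(x) - 1) + 3*x*(x + cos(x))*(7*cos(x) - 1) - 3*(x - 7*sin(x))*(x + cos(x))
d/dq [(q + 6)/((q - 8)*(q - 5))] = (-q^2 - 12*q + 118)/(q^4 - 26*q^3 + 249*q^2 - 1040*q + 1600)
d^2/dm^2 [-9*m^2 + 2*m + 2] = -18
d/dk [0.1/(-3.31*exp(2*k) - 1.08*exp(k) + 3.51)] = (0.662*exp(k) + 0.108)*exp(k)/(3.31*exp(2*k) + 1.08*exp(k) - 3.51)^2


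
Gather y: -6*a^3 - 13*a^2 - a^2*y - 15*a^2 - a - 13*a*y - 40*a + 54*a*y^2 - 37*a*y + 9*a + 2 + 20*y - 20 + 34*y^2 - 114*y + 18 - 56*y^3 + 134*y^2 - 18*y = -6*a^3 - 28*a^2 - 32*a - 56*y^3 + y^2*(54*a + 168) + y*(-a^2 - 50*a - 112)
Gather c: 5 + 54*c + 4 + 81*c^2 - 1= 81*c^2 + 54*c + 8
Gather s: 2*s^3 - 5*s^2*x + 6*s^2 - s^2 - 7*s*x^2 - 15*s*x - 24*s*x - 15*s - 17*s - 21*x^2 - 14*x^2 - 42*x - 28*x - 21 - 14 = 2*s^3 + s^2*(5 - 5*x) + s*(-7*x^2 - 39*x - 32) - 35*x^2 - 70*x - 35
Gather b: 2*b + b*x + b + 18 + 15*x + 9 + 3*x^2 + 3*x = b*(x + 3) + 3*x^2 + 18*x + 27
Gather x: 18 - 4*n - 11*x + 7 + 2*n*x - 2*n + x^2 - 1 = -6*n + x^2 + x*(2*n - 11) + 24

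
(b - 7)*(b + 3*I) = b^2 - 7*b + 3*I*b - 21*I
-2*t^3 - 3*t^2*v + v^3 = (-2*t + v)*(t + v)^2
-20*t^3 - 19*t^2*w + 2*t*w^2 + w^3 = (-4*t + w)*(t + w)*(5*t + w)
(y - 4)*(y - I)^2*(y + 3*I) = y^4 - 4*y^3 + I*y^3 + 5*y^2 - 4*I*y^2 - 20*y - 3*I*y + 12*I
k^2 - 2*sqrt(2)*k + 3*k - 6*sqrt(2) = (k + 3)*(k - 2*sqrt(2))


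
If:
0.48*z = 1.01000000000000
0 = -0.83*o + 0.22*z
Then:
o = 0.56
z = 2.10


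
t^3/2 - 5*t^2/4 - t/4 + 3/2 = (t/2 + 1/2)*(t - 2)*(t - 3/2)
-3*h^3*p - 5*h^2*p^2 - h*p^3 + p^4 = p*(-3*h + p)*(h + p)^2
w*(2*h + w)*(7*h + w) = 14*h^2*w + 9*h*w^2 + w^3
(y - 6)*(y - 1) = y^2 - 7*y + 6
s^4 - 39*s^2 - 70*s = s*(s - 7)*(s + 2)*(s + 5)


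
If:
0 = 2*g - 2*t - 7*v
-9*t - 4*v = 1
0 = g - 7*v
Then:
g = -14/71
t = -7/71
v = -2/71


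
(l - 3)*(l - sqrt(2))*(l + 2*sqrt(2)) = l^3 - 3*l^2 + sqrt(2)*l^2 - 3*sqrt(2)*l - 4*l + 12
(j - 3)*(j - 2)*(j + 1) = j^3 - 4*j^2 + j + 6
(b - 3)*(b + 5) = b^2 + 2*b - 15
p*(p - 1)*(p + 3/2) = p^3 + p^2/2 - 3*p/2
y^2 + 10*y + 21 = (y + 3)*(y + 7)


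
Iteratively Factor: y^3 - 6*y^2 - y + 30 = (y + 2)*(y^2 - 8*y + 15) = (y - 3)*(y + 2)*(y - 5)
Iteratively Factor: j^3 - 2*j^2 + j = (j - 1)*(j^2 - j) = (j - 1)^2*(j)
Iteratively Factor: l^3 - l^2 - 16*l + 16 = (l - 1)*(l^2 - 16) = (l - 4)*(l - 1)*(l + 4)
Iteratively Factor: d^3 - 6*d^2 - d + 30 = (d - 3)*(d^2 - 3*d - 10) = (d - 3)*(d + 2)*(d - 5)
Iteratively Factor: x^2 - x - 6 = (x - 3)*(x + 2)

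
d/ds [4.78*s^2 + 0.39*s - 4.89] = 9.56*s + 0.39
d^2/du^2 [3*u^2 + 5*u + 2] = 6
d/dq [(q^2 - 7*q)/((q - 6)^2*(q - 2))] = (-q^3 + 8*q^2 + 10*q - 84)/(q^5 - 22*q^4 + 184*q^3 - 720*q^2 + 1296*q - 864)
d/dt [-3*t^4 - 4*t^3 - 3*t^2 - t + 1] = -12*t^3 - 12*t^2 - 6*t - 1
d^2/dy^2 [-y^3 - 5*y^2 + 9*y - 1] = -6*y - 10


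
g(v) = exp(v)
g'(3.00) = 20.09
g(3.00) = 20.09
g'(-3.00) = 0.05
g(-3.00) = 0.05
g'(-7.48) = 0.00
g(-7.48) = 0.00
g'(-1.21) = 0.30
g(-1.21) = 0.30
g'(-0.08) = 0.92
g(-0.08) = 0.92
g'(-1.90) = 0.15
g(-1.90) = 0.15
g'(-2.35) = 0.10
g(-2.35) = 0.10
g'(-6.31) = 0.00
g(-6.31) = 0.00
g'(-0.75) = 0.47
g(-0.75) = 0.47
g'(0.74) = 2.10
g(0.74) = 2.10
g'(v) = exp(v)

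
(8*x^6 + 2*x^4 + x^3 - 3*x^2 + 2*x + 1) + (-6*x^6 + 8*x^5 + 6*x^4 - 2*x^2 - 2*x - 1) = 2*x^6 + 8*x^5 + 8*x^4 + x^3 - 5*x^2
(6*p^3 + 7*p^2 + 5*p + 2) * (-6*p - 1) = -36*p^4 - 48*p^3 - 37*p^2 - 17*p - 2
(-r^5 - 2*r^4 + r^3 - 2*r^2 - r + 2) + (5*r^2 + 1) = -r^5 - 2*r^4 + r^3 + 3*r^2 - r + 3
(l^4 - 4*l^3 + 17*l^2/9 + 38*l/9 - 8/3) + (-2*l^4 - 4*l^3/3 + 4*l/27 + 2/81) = -l^4 - 16*l^3/3 + 17*l^2/9 + 118*l/27 - 214/81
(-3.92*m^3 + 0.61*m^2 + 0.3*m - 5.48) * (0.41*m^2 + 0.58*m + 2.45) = -1.6072*m^5 - 2.0235*m^4 - 9.1272*m^3 - 0.5783*m^2 - 2.4434*m - 13.426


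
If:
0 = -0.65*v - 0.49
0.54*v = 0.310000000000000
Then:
No Solution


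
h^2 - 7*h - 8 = (h - 8)*(h + 1)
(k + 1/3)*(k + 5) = k^2 + 16*k/3 + 5/3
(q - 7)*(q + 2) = q^2 - 5*q - 14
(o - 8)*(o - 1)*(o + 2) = o^3 - 7*o^2 - 10*o + 16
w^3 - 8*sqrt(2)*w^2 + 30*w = w*(w - 5*sqrt(2))*(w - 3*sqrt(2))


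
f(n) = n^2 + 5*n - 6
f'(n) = 2*n + 5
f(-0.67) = -8.90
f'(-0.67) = 3.66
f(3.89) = 28.58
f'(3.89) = 12.78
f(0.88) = -0.83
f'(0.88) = 6.76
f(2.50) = 12.75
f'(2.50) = 10.00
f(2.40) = 11.76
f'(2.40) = 9.80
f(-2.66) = -12.22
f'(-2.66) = -0.32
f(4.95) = 43.25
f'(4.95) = 14.90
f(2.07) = 8.63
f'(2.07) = 9.14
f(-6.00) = 0.00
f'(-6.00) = -7.00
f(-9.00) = 30.00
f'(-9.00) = -13.00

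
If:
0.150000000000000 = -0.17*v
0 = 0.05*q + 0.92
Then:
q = -18.40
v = -0.88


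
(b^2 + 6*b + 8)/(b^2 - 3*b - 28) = (b + 2)/(b - 7)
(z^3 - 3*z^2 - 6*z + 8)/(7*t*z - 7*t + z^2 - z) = (z^2 - 2*z - 8)/(7*t + z)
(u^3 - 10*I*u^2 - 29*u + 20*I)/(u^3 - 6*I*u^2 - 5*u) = (u - 4*I)/u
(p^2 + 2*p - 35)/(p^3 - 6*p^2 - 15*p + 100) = (p + 7)/(p^2 - p - 20)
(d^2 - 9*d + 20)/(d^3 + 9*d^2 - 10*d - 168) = (d - 5)/(d^2 + 13*d + 42)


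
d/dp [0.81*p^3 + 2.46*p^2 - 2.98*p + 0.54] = 2.43*p^2 + 4.92*p - 2.98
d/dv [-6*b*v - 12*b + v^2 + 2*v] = -6*b + 2*v + 2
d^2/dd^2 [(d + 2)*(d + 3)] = 2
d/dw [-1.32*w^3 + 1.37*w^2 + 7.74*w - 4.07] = -3.96*w^2 + 2.74*w + 7.74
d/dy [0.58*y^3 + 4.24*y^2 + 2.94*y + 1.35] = 1.74*y^2 + 8.48*y + 2.94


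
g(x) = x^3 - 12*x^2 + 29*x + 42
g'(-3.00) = 128.00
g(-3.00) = -180.00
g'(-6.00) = 281.00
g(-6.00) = -780.00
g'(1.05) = 7.11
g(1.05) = 60.38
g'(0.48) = 18.17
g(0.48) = 53.27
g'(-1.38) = 67.83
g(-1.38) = -23.50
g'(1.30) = 2.87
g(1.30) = 61.62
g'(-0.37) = 38.29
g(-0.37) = 29.58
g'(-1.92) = 86.14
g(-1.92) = -64.99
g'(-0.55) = 43.11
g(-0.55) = 22.25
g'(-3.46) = 147.95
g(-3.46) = -243.42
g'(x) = 3*x^2 - 24*x + 29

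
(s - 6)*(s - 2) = s^2 - 8*s + 12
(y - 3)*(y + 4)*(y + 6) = y^3 + 7*y^2 - 6*y - 72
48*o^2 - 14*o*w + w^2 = (-8*o + w)*(-6*o + w)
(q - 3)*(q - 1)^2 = q^3 - 5*q^2 + 7*q - 3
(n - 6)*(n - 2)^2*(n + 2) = n^4 - 8*n^3 + 8*n^2 + 32*n - 48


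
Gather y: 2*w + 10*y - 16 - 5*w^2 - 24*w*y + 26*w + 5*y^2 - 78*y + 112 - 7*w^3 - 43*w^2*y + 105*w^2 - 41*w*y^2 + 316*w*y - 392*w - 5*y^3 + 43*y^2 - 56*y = -7*w^3 + 100*w^2 - 364*w - 5*y^3 + y^2*(48 - 41*w) + y*(-43*w^2 + 292*w - 124) + 96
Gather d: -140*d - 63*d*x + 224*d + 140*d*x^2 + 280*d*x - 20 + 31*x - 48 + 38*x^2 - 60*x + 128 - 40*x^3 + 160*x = d*(140*x^2 + 217*x + 84) - 40*x^3 + 38*x^2 + 131*x + 60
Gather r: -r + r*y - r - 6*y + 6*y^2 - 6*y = r*(y - 2) + 6*y^2 - 12*y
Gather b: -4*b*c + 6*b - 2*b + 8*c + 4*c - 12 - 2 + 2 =b*(4 - 4*c) + 12*c - 12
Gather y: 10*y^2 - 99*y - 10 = 10*y^2 - 99*y - 10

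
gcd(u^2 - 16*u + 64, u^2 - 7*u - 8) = u - 8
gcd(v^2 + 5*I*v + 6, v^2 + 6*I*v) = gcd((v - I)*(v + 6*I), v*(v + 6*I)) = v + 6*I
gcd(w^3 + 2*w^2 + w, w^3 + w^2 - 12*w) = w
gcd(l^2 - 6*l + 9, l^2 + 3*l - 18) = l - 3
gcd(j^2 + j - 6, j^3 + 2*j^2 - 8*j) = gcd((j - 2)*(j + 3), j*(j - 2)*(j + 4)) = j - 2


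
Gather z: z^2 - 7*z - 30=z^2 - 7*z - 30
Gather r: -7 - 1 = -8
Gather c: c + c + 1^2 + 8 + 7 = 2*c + 16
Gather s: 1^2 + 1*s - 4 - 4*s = -3*s - 3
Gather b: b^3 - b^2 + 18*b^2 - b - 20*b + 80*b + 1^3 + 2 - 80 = b^3 + 17*b^2 + 59*b - 77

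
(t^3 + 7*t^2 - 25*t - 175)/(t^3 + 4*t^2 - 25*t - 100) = (t + 7)/(t + 4)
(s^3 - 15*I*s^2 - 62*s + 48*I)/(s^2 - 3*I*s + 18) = (s^2 - 9*I*s - 8)/(s + 3*I)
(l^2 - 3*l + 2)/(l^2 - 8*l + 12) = (l - 1)/(l - 6)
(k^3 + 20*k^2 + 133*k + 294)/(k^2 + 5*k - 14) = (k^2 + 13*k + 42)/(k - 2)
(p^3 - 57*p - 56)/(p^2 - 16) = (p^3 - 57*p - 56)/(p^2 - 16)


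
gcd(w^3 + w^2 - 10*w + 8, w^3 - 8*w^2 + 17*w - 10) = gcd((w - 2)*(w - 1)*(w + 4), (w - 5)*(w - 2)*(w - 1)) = w^2 - 3*w + 2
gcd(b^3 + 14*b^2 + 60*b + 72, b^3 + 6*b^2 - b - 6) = b + 6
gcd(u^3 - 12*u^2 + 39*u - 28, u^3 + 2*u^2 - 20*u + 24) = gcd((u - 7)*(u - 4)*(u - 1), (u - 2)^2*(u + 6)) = 1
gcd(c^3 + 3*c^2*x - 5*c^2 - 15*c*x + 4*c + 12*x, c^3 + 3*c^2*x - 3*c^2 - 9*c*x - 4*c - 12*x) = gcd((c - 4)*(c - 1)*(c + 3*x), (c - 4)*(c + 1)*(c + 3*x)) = c^2 + 3*c*x - 4*c - 12*x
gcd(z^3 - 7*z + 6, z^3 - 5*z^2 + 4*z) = z - 1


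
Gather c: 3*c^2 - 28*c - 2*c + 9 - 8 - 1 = 3*c^2 - 30*c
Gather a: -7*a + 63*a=56*a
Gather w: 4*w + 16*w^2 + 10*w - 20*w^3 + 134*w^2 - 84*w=-20*w^3 + 150*w^2 - 70*w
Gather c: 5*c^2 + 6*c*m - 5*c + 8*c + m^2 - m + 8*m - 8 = 5*c^2 + c*(6*m + 3) + m^2 + 7*m - 8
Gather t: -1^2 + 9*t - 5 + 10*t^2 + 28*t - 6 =10*t^2 + 37*t - 12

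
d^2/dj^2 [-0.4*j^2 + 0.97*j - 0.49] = -0.800000000000000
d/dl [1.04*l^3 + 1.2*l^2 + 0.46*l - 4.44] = 3.12*l^2 + 2.4*l + 0.46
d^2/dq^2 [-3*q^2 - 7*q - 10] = -6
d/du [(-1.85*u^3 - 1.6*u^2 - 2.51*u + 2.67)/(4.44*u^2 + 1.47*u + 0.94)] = (-8.21400000000001*u^4 - 5.439*u^3 + 3.5754*u^2 - 26.7176*u - 6.2843)/(19.7136*u^4 + 13.0536*u^3 + 10.5081*u^2 + 2.7636*u + 0.8836)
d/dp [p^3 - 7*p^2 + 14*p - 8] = 3*p^2 - 14*p + 14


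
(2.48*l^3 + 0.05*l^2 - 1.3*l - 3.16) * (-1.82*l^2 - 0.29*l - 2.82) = -4.5136*l^5 - 0.8102*l^4 - 4.6421*l^3 + 5.9872*l^2 + 4.5824*l + 8.9112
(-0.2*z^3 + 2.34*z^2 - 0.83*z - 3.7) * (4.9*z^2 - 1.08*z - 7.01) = -0.98*z^5 + 11.682*z^4 - 5.1922*z^3 - 33.637*z^2 + 9.8143*z + 25.937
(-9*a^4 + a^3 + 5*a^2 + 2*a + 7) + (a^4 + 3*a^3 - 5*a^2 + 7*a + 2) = -8*a^4 + 4*a^3 + 9*a + 9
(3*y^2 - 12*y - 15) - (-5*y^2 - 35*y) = 8*y^2 + 23*y - 15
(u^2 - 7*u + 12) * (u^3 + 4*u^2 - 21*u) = u^5 - 3*u^4 - 37*u^3 + 195*u^2 - 252*u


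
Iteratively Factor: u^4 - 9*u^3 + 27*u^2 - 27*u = (u - 3)*(u^3 - 6*u^2 + 9*u) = u*(u - 3)*(u^2 - 6*u + 9) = u*(u - 3)^2*(u - 3)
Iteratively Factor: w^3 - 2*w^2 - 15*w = (w - 5)*(w^2 + 3*w) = w*(w - 5)*(w + 3)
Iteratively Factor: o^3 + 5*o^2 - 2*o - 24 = (o - 2)*(o^2 + 7*o + 12) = (o - 2)*(o + 3)*(o + 4)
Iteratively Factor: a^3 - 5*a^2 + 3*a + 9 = (a - 3)*(a^2 - 2*a - 3) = (a - 3)*(a + 1)*(a - 3)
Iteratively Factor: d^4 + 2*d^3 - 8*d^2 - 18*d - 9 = (d - 3)*(d^3 + 5*d^2 + 7*d + 3) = (d - 3)*(d + 3)*(d^2 + 2*d + 1) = (d - 3)*(d + 1)*(d + 3)*(d + 1)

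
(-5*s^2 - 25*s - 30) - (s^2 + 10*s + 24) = -6*s^2 - 35*s - 54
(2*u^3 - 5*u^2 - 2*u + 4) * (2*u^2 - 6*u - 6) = 4*u^5 - 22*u^4 + 14*u^3 + 50*u^2 - 12*u - 24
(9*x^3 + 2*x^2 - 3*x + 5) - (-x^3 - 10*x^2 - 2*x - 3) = 10*x^3 + 12*x^2 - x + 8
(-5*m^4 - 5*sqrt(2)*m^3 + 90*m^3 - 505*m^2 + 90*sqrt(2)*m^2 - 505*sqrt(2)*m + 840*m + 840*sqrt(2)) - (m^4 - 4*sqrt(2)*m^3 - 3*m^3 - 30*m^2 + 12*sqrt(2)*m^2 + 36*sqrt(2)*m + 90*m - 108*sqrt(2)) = -6*m^4 - sqrt(2)*m^3 + 93*m^3 - 475*m^2 + 78*sqrt(2)*m^2 - 541*sqrt(2)*m + 750*m + 948*sqrt(2)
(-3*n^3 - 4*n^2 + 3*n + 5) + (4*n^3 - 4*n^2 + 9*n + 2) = n^3 - 8*n^2 + 12*n + 7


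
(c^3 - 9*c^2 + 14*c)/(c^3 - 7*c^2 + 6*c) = (c^2 - 9*c + 14)/(c^2 - 7*c + 6)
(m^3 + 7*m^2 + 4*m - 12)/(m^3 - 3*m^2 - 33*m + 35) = (m^2 + 8*m + 12)/(m^2 - 2*m - 35)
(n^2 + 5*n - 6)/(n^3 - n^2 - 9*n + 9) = (n + 6)/(n^2 - 9)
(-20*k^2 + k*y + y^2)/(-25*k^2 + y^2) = (-4*k + y)/(-5*k + y)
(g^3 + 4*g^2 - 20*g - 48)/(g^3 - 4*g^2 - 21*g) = (-g^3 - 4*g^2 + 20*g + 48)/(g*(-g^2 + 4*g + 21))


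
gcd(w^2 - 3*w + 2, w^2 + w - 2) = w - 1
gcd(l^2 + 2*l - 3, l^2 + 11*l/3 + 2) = l + 3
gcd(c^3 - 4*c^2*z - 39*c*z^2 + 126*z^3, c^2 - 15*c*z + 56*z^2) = -c + 7*z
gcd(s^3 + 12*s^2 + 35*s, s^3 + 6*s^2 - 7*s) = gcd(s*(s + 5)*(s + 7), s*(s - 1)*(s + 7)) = s^2 + 7*s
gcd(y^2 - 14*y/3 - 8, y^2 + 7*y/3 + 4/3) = y + 4/3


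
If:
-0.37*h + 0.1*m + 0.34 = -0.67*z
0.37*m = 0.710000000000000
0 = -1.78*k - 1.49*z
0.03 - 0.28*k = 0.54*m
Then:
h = 9.21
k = -3.59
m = 1.92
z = 4.29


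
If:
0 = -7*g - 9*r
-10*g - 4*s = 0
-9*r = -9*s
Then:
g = 0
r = 0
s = 0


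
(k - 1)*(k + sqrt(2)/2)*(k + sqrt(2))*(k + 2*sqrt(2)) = k^4 - k^3 + 7*sqrt(2)*k^3/2 - 7*sqrt(2)*k^2/2 + 7*k^2 - 7*k + 2*sqrt(2)*k - 2*sqrt(2)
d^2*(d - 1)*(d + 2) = d^4 + d^3 - 2*d^2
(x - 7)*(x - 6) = x^2 - 13*x + 42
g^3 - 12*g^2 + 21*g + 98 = (g - 7)^2*(g + 2)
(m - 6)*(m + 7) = m^2 + m - 42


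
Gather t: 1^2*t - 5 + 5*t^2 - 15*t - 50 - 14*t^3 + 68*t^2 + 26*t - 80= -14*t^3 + 73*t^2 + 12*t - 135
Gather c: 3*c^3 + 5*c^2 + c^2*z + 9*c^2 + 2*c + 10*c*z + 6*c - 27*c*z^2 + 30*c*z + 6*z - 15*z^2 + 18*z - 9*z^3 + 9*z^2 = 3*c^3 + c^2*(z + 14) + c*(-27*z^2 + 40*z + 8) - 9*z^3 - 6*z^2 + 24*z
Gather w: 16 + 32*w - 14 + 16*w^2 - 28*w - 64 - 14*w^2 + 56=2*w^2 + 4*w - 6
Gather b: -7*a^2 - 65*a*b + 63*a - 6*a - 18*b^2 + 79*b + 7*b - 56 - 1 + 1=-7*a^2 + 57*a - 18*b^2 + b*(86 - 65*a) - 56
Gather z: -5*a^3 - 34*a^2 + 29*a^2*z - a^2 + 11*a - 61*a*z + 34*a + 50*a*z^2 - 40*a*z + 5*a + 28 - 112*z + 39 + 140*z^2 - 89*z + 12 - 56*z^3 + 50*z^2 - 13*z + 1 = -5*a^3 - 35*a^2 + 50*a - 56*z^3 + z^2*(50*a + 190) + z*(29*a^2 - 101*a - 214) + 80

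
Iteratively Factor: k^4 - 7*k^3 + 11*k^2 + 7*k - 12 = (k - 3)*(k^3 - 4*k^2 - k + 4) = (k - 3)*(k - 1)*(k^2 - 3*k - 4) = (k - 3)*(k - 1)*(k + 1)*(k - 4)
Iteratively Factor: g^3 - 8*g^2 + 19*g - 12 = (g - 4)*(g^2 - 4*g + 3) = (g - 4)*(g - 3)*(g - 1)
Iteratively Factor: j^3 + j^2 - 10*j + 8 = (j - 2)*(j^2 + 3*j - 4) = (j - 2)*(j + 4)*(j - 1)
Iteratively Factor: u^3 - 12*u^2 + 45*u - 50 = (u - 2)*(u^2 - 10*u + 25) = (u - 5)*(u - 2)*(u - 5)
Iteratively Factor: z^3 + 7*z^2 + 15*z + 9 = (z + 1)*(z^2 + 6*z + 9) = (z + 1)*(z + 3)*(z + 3)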